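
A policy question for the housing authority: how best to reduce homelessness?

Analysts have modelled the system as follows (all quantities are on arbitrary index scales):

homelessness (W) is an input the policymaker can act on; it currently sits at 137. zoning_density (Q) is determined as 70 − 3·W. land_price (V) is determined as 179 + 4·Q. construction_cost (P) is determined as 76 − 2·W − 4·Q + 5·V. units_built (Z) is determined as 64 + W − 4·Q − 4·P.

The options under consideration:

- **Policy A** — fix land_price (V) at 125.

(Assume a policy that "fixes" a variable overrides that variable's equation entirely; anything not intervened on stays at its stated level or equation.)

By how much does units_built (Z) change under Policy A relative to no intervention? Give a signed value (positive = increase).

Baseline:
  W = 137
  Q = 70 − 3·137 = -341
  V = 179 + 4·(-341) = -1185
  P = 76 − 2·137 − 4·(-341) + 5·(-1185) = -4759
  Z = 64 + 137 − 4·(-341) − 4·(-4759) = 20601
Policy A (V := 125):
  W = 137
  Q = 70 − 3·137 = -341
  V = 125
  P = 76 − 2·137 − 4·(-341) + 5·125 = 1791
  Z = 64 + 137 − 4·(-341) − 4·1791 = -5599
Change in Z: -5599 − 20601 = -26200

-26200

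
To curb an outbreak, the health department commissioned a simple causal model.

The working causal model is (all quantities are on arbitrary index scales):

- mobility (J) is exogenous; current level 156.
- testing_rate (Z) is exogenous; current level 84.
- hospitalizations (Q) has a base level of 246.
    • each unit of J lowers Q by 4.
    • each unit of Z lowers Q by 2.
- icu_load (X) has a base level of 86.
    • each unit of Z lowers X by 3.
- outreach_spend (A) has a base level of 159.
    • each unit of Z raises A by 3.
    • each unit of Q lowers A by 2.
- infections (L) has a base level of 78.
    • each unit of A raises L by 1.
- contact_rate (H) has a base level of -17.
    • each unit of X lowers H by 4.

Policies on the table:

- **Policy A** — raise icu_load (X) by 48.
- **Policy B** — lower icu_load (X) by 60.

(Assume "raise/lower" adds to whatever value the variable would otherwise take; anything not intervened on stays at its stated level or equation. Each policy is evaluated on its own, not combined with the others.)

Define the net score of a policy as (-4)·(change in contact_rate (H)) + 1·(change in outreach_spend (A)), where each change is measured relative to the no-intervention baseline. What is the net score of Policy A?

Baseline:
  J = 156
  Z = 84
  Q = 246 − 4·156 − 2·84 = -546
  X = 86 − 3·84 = -166
  A = 159 + 3·84 − 2·(-546) = 1503
  H = -17 − 4·(-166) = 647
Policy A (X + 48):
  J = 156
  Z = 84
  Q = 246 − 4·156 − 2·84 = -546
  X = 86 − 3·84 (+48 from intervention) = -118
  A = 159 + 3·84 − 2·(-546) = 1503
  H = -17 − 4·(-118) = 455
ΔH = 455 − 647 = -192; ΔA = 1503 − 1503 = 0
Score = (-4)·(-192) + 1·0 = 768

768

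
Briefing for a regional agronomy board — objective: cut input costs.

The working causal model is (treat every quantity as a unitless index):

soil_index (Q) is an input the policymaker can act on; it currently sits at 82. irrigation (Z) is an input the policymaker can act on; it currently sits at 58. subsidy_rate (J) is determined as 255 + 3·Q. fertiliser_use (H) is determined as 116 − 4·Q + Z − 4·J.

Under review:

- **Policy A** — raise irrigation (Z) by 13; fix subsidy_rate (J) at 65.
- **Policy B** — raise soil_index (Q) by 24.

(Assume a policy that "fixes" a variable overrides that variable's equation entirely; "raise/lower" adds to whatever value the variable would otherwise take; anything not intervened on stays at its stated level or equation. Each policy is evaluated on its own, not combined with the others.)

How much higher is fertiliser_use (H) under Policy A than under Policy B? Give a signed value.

Policy A (Z + 13, J := 65):
  Q = 82
  Z = 58 + 13 = 71
  J = 65
  H = 116 − 4·82 + 71 − 4·65 = -401
Policy B (Q + 24):
  Q = 82 + 24 = 106
  Z = 58
  J = 255 + 3·106 = 573
  H = 116 − 4·106 + 58 − 4·573 = -2542
H: -401 − (-2542) = 2141

2141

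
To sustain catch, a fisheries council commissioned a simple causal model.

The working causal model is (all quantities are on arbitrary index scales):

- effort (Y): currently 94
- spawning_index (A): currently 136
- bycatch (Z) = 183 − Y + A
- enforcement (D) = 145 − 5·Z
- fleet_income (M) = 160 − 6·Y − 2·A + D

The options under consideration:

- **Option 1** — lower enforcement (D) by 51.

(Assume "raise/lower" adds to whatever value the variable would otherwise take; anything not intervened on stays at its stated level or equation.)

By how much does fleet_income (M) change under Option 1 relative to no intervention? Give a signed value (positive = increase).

-51

Baseline:
  Y = 94
  A = 136
  Z = 183 − 94 + 136 = 225
  D = 145 − 5·225 = -980
  M = 160 − 6·94 − 2·136 + (-980) = -1656
Option 1 (D − 51):
  Y = 94
  A = 136
  Z = 183 − 94 + 136 = 225
  D = 145 − 5·225 (−51 from intervention) = -1031
  M = 160 − 6·94 − 2·136 + (-1031) = -1707
Change in M: -1707 − (-1656) = -51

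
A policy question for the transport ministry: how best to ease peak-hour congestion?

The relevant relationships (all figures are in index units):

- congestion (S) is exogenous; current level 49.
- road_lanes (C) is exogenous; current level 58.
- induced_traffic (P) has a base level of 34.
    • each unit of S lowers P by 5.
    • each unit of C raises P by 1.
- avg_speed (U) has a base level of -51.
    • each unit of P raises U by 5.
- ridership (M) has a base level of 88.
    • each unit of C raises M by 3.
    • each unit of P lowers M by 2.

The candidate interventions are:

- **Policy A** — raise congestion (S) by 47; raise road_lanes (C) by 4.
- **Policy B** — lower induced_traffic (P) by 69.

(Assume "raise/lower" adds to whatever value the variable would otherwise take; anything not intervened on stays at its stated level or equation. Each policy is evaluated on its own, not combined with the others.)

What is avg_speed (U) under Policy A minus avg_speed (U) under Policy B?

-810

Policy A (S + 47, C + 4):
  S = 49 + 47 = 96
  C = 58 + 4 = 62
  P = 34 − 5·96 + 62 = -384
  U = -51 + 5·(-384) = -1971
Policy B (P − 69):
  S = 49
  C = 58
  P = 34 − 5·49 + 58 (−69 from intervention) = -222
  U = -51 + 5·(-222) = -1161
U: -1971 − (-1161) = -810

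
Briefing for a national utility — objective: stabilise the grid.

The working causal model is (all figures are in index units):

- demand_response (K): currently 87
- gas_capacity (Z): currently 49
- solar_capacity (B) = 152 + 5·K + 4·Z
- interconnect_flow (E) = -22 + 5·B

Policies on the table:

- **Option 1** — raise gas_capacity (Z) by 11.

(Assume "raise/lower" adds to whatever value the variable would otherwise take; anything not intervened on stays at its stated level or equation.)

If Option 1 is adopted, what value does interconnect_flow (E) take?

4113

Option 1 (Z + 11):
  K = 87
  Z = 49 + 11 = 60
  B = 152 + 5·87 + 4·60 = 827
  E = -22 + 5·827 = 4113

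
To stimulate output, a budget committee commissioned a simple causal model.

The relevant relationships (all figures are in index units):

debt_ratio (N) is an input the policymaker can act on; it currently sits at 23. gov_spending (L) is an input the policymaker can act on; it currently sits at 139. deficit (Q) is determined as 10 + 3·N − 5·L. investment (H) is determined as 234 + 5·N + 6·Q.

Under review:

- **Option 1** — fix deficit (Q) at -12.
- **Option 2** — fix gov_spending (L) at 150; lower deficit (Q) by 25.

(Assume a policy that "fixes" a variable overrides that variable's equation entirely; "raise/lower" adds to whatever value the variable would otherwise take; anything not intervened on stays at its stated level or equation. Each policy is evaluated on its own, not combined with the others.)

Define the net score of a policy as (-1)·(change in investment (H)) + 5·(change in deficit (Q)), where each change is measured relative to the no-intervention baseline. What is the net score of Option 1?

Baseline:
  N = 23
  L = 139
  Q = 10 + 3·23 − 5·139 = -616
  H = 234 + 5·23 + 6·(-616) = -3347
Option 1 (Q := -12):
  N = 23
  L = 139
  Q = -12
  H = 234 + 5·23 + 6·(-12) = 277
ΔH = 277 − (-3347) = 3624; ΔQ = -12 − (-616) = 604
Score = (-1)·3624 + 5·604 = -604

-604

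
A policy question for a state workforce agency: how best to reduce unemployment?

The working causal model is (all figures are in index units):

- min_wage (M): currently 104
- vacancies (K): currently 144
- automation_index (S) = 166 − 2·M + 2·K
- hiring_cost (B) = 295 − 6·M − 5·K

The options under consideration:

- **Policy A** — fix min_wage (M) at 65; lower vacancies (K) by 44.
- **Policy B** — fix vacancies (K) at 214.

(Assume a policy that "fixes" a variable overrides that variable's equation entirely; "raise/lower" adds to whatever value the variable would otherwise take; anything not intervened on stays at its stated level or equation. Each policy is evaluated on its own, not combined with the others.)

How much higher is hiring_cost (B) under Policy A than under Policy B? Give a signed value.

Policy A (M := 65, K − 44):
  M = 65
  K = 144 − 44 = 100
  B = 295 − 6·65 − 5·100 = -595
Policy B (K := 214):
  M = 104
  K = 214
  B = 295 − 6·104 − 5·214 = -1399
B: -595 − (-1399) = 804

804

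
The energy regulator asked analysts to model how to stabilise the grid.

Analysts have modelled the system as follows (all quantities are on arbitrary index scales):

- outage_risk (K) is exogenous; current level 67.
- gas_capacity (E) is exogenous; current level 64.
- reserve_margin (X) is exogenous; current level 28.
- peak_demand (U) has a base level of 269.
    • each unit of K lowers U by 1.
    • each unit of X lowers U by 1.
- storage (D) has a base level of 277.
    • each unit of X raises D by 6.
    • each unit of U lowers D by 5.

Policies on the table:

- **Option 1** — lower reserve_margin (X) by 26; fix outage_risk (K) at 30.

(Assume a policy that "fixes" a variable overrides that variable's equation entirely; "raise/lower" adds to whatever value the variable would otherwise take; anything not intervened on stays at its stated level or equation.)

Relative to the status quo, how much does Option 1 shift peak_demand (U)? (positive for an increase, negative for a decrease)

Baseline:
  K = 67
  X = 28
  U = 269 − 67 − 28 = 174
Option 1 (X − 26, K := 30):
  K = 30
  X = 28 − 26 = 2
  U = 269 − 30 − 2 = 237
Change in U: 237 − 174 = 63

63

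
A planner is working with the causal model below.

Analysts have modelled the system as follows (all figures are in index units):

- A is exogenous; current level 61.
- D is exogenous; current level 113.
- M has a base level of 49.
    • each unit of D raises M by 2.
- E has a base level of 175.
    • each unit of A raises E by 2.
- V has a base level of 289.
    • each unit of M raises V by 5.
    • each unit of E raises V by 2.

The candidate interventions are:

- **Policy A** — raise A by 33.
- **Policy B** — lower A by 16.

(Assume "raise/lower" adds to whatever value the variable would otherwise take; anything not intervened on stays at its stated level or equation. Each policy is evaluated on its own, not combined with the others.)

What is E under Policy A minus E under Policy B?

98

Policy A (A + 33):
  A = 61 + 33 = 94
  E = 175 + 2·94 = 363
Policy B (A − 16):
  A = 61 − 16 = 45
  E = 175 + 2·45 = 265
E: 363 − 265 = 98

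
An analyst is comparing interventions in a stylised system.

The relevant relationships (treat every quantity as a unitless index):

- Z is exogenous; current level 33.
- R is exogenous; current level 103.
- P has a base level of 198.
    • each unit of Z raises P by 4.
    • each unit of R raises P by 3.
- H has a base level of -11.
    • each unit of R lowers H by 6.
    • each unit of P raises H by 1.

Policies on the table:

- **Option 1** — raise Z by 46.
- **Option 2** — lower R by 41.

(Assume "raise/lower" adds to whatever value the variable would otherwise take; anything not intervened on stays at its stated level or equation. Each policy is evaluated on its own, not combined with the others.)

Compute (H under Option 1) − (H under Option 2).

Option 1 (Z + 46):
  Z = 33 + 46 = 79
  R = 103
  P = 198 + 4·79 + 3·103 = 823
  H = -11 − 6·103 + 823 = 194
Option 2 (R − 41):
  Z = 33
  R = 103 − 41 = 62
  P = 198 + 4·33 + 3·62 = 516
  H = -11 − 6·62 + 516 = 133
H: 194 − 133 = 61

61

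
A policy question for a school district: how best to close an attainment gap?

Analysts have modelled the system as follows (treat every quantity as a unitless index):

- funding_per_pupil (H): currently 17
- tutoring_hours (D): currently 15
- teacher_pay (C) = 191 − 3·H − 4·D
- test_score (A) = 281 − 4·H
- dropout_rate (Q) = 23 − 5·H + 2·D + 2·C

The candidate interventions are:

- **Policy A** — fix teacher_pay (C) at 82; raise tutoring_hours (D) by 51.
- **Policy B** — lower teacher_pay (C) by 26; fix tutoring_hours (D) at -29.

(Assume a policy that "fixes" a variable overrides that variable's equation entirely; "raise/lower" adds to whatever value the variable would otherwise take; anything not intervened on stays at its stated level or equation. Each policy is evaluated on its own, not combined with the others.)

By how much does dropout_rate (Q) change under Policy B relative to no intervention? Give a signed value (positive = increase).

Baseline:
  H = 17
  D = 15
  C = 191 − 3·17 − 4·15 = 80
  Q = 23 − 5·17 + 2·15 + 2·80 = 128
Policy B (C − 26, D := -29):
  H = 17
  D = -29
  C = 191 − 3·17 − 4·(-29) (−26 from intervention) = 230
  Q = 23 − 5·17 + 2·(-29) + 2·230 = 340
Change in Q: 340 − 128 = 212

212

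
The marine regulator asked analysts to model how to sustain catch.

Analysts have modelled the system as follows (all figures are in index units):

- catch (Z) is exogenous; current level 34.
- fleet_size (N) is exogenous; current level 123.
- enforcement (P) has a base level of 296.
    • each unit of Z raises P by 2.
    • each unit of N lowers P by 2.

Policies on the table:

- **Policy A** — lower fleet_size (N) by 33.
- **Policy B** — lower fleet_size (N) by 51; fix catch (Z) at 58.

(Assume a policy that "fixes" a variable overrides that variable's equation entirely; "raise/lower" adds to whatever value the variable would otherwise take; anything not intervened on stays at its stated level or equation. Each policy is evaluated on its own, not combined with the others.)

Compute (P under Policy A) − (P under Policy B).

Policy A (N − 33):
  Z = 34
  N = 123 − 33 = 90
  P = 296 + 2·34 − 2·90 = 184
Policy B (N − 51, Z := 58):
  Z = 58
  N = 123 − 51 = 72
  P = 296 + 2·58 − 2·72 = 268
P: 184 − 268 = -84

-84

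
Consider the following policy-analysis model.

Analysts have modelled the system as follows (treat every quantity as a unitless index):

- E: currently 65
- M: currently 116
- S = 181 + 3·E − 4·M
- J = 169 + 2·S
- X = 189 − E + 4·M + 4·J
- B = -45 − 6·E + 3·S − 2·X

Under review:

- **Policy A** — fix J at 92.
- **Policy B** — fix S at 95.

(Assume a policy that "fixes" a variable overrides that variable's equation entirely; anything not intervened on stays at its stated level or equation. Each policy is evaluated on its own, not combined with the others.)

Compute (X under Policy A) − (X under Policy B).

Policy A (J := 92):
  E = 65
  M = 116
  S = 181 + 3·65 − 4·116 = -88
  J = 92
  X = 189 − 65 + 4·116 + 4·92 = 956
Policy B (S := 95):
  E = 65
  M = 116
  S = 95
  J = 169 + 2·95 = 359
  X = 189 − 65 + 4·116 + 4·359 = 2024
X: 956 − 2024 = -1068

-1068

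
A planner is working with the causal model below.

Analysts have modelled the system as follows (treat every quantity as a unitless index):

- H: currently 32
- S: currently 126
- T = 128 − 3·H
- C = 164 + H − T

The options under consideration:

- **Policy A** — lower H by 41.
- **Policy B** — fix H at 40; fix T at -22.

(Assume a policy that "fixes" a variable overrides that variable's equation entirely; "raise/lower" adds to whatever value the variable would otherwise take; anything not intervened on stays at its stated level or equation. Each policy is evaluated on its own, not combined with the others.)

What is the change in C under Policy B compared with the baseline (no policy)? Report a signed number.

62

Baseline:
  H = 32
  T = 128 − 3·32 = 32
  C = 164 + 32 − 32 = 164
Policy B (H := 40, T := -22):
  H = 40
  T = -22
  C = 164 + 40 − (-22) = 226
Change in C: 226 − 164 = 62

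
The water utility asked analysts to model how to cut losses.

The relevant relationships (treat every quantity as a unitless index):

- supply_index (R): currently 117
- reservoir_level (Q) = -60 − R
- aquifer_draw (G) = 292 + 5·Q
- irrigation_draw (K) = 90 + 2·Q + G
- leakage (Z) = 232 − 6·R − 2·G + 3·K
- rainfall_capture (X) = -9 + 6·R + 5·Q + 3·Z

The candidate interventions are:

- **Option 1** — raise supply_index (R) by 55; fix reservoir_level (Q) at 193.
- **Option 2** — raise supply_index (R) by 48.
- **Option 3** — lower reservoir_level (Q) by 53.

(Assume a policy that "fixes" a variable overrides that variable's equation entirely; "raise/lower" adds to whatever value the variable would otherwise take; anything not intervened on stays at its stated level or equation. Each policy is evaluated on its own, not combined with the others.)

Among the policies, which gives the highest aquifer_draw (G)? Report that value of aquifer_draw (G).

Option 1 (R + 55, Q := 193):
  R = 117 + 55 = 172
  Q = 193
  G = 292 + 5·193 = 1257
Option 2 (R + 48):
  R = 117 + 48 = 165
  Q = -60 − 165 = -225
  G = 292 + 5·(-225) = -833
Option 3 (Q − 53):
  R = 117
  Q = -60 − 117 (−53 from intervention) = -230
  G = 292 + 5·(-230) = -858
Comparing — Option 1: G=1257, Option 2: G=-833, Option 3: G=-858. Highest is 1257 (Option 1).

1257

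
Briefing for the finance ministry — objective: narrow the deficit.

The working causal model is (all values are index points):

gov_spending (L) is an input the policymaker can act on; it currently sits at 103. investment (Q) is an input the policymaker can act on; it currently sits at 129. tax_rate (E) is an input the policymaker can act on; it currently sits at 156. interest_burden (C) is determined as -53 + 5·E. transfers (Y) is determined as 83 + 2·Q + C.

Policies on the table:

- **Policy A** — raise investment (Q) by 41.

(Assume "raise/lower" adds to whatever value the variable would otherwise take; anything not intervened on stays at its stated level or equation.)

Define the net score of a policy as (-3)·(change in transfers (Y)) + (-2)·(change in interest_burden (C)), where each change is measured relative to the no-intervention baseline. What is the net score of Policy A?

Baseline:
  Q = 129
  E = 156
  C = -53 + 5·156 = 727
  Y = 83 + 2·129 + 727 = 1068
Policy A (Q + 41):
  Q = 129 + 41 = 170
  E = 156
  C = -53 + 5·156 = 727
  Y = 83 + 2·170 + 727 = 1150
ΔY = 1150 − 1068 = 82; ΔC = 727 − 727 = 0
Score = (-3)·82 + (-2)·0 = -246

-246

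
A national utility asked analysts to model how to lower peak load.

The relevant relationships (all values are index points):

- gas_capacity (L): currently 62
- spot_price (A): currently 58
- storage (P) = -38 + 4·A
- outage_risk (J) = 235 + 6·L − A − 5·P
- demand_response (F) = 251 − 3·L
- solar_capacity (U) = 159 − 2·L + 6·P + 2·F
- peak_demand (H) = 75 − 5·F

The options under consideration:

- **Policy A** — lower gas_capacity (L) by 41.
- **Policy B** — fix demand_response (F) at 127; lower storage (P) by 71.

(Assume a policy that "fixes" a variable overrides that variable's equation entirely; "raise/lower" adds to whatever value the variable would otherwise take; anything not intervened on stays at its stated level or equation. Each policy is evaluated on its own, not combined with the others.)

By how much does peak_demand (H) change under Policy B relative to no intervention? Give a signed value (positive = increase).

Baseline:
  L = 62
  F = 251 − 3·62 = 65
  H = 75 − 5·65 = -250
Policy B (F := 127, P − 71):
  L = 62
  F = 127
  H = 75 − 5·127 = -560
Change in H: -560 − (-250) = -310

-310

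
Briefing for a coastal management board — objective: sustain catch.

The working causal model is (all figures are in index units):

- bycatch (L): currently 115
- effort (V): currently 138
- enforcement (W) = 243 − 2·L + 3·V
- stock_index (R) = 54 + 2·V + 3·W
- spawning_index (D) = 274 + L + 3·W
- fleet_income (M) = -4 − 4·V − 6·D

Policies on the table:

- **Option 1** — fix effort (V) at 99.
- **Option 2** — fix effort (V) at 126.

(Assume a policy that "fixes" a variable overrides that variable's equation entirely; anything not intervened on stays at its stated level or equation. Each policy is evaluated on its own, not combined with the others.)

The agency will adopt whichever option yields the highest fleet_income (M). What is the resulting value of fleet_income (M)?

Option 1 (V := 99):
  L = 115
  V = 99
  W = 243 − 2·115 + 3·99 = 310
  D = 274 + 115 + 3·310 = 1319
  M = -4 − 4·99 − 6·1319 = -8314
Option 2 (V := 126):
  L = 115
  V = 126
  W = 243 − 2·115 + 3·126 = 391
  D = 274 + 115 + 3·391 = 1562
  M = -4 − 4·126 − 6·1562 = -9880
Comparing — Option 1: M=-8314, Option 2: M=-9880. Highest is -8314 (Option 1).

-8314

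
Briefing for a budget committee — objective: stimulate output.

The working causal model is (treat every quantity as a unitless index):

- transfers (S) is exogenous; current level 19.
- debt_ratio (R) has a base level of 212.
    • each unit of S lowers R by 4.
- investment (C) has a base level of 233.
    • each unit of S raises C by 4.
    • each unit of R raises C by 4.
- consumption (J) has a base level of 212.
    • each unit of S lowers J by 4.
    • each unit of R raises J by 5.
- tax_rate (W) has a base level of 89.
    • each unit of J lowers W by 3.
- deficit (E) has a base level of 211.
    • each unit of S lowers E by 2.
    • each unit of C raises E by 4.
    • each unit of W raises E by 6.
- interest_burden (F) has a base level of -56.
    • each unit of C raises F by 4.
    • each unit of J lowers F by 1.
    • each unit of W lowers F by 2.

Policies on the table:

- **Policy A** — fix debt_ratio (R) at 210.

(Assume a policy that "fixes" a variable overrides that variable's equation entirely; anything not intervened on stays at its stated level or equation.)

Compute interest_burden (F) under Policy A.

10292

Policy A (R := 210):
  S = 19
  R = 210
  C = 233 + 4·19 + 4·210 = 1149
  J = 212 − 4·19 + 5·210 = 1186
  W = 89 − 3·1186 = -3469
  F = -56 + 4·1149 − 1186 − 2·(-3469) = 10292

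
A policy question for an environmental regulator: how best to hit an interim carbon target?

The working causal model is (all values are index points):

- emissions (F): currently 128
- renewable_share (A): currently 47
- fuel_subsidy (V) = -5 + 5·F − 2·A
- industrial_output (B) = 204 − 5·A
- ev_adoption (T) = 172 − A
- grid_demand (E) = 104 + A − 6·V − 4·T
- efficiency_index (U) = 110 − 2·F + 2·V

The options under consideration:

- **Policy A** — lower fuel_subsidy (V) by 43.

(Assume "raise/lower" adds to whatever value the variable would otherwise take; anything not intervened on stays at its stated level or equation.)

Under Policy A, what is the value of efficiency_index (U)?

850

Policy A (V − 43):
  F = 128
  A = 47
  V = -5 + 5·128 − 2·47 (−43 from intervention) = 498
  U = 110 − 2·128 + 2·498 = 850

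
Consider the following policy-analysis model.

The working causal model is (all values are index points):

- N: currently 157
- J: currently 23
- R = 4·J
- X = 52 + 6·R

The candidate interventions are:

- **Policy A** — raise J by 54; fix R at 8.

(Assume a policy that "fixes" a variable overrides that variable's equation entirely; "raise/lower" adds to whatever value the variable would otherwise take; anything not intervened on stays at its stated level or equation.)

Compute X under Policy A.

100

Policy A (J + 54, R := 8):
  J = 23 + 54 = 77
  R = 8
  X = 52 + 6·8 = 100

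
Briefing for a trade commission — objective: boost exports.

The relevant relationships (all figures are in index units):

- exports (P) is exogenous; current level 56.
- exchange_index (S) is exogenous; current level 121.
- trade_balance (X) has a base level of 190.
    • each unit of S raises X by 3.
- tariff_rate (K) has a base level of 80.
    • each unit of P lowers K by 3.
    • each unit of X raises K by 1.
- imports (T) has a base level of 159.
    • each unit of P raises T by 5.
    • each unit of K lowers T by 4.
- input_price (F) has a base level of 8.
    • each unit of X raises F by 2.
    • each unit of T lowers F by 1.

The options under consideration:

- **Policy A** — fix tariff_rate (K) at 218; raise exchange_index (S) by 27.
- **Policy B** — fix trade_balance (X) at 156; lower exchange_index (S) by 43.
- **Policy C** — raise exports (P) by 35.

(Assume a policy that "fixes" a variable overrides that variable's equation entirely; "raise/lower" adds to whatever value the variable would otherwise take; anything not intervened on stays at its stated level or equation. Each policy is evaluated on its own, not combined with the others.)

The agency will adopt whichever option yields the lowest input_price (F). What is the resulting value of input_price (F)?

153

Policy A (K := 218, S + 27):
  P = 56
  S = 121 + 27 = 148
  X = 190 + 3·148 = 634
  K = 218
  T = 159 + 5·56 − 4·218 = -433
  F = 8 + 2·634 − (-433) = 1709
Policy B (X := 156, S − 43):
  P = 56
  S = 121 − 43 = 78
  X = 156
  K = 80 − 3·56 + 156 = 68
  T = 159 + 5·56 − 4·68 = 167
  F = 8 + 2·156 − 167 = 153
Policy C (P + 35):
  P = 56 + 35 = 91
  S = 121
  X = 190 + 3·121 = 553
  K = 80 − 3·91 + 553 = 360
  T = 159 + 5·91 − 4·360 = -826
  F = 8 + 2·553 − (-826) = 1940
Comparing — Policy A: F=1709, Policy B: F=153, Policy C: F=1940. Lowest is 153 (Policy B).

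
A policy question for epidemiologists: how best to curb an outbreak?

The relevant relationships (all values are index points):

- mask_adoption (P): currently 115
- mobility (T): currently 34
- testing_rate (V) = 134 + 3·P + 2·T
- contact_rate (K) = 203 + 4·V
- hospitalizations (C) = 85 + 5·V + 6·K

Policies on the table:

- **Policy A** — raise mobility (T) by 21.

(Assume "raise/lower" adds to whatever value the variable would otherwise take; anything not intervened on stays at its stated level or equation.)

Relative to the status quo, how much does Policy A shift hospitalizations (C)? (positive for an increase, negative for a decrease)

1218

Baseline:
  P = 115
  T = 34
  V = 134 + 3·115 + 2·34 = 547
  K = 203 + 4·547 = 2391
  C = 85 + 5·547 + 6·2391 = 17166
Policy A (T + 21):
  P = 115
  T = 34 + 21 = 55
  V = 134 + 3·115 + 2·55 = 589
  K = 203 + 4·589 = 2559
  C = 85 + 5·589 + 6·2559 = 18384
Change in C: 18384 − 17166 = 1218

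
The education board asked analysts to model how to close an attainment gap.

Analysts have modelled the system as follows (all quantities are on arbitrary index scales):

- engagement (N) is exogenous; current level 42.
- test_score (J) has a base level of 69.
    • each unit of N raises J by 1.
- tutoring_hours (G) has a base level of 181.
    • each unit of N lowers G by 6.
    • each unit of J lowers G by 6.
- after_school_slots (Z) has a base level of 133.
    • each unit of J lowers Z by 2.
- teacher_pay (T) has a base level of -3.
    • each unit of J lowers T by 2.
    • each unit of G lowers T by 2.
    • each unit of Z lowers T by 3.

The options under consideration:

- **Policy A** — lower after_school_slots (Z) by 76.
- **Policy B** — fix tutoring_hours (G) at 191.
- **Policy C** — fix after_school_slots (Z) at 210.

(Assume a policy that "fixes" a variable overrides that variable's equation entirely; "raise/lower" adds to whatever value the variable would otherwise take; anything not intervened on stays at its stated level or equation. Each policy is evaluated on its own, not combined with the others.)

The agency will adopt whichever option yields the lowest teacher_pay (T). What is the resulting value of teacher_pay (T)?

Policy A (Z − 76):
  N = 42
  J = 69 + 42 = 111
  G = 181 − 6·42 − 6·111 = -737
  Z = 133 − 2·111 (−76 from intervention) = -165
  T = -3 − 2·111 − 2·(-737) − 3·(-165) = 1744
Policy B (G := 191):
  N = 42
  J = 69 + 42 = 111
  G = 191
  Z = 133 − 2·111 = -89
  T = -3 − 2·111 − 2·191 − 3·(-89) = -340
Policy C (Z := 210):
  N = 42
  J = 69 + 42 = 111
  G = 181 − 6·42 − 6·111 = -737
  Z = 210
  T = -3 − 2·111 − 2·(-737) − 3·210 = 619
Comparing — Policy A: T=1744, Policy B: T=-340, Policy C: T=619. Lowest is -340 (Policy B).

-340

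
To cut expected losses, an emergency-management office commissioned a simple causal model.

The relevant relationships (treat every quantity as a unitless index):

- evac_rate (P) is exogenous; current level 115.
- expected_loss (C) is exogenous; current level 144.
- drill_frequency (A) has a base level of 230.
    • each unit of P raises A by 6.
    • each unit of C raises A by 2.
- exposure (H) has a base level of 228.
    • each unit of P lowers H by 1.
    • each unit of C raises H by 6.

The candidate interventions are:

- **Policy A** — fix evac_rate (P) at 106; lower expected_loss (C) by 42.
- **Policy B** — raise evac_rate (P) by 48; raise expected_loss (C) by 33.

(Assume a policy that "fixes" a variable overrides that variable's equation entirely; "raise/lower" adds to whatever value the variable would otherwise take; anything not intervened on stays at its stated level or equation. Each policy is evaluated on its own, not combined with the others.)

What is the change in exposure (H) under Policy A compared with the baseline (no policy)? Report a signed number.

Baseline:
  P = 115
  C = 144
  H = 228 − 115 + 6·144 = 977
Policy A (P := 106, C − 42):
  P = 106
  C = 144 − 42 = 102
  H = 228 − 106 + 6·102 = 734
Change in H: 734 − 977 = -243

-243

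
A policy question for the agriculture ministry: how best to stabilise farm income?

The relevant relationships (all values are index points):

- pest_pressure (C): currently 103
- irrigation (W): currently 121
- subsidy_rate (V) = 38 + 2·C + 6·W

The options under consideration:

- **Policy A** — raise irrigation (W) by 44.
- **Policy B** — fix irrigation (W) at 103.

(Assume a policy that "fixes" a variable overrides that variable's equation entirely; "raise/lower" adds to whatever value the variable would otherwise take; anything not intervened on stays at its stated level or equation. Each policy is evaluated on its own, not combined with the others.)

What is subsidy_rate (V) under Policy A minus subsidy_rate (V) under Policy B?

372

Policy A (W + 44):
  C = 103
  W = 121 + 44 = 165
  V = 38 + 2·103 + 6·165 = 1234
Policy B (W := 103):
  C = 103
  W = 103
  V = 38 + 2·103 + 6·103 = 862
V: 1234 − 862 = 372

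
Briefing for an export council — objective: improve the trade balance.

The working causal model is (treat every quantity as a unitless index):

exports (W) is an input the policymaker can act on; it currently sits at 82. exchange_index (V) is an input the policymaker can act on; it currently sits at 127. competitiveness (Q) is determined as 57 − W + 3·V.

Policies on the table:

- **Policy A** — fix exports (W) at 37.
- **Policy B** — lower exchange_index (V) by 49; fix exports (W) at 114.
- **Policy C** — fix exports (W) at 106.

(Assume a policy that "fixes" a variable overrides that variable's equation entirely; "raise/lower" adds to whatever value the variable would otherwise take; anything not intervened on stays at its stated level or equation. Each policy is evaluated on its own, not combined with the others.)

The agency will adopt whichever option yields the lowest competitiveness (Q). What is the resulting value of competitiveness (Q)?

Policy A (W := 37):
  W = 37
  V = 127
  Q = 57 − 37 + 3·127 = 401
Policy B (V − 49, W := 114):
  W = 114
  V = 127 − 49 = 78
  Q = 57 − 114 + 3·78 = 177
Policy C (W := 106):
  W = 106
  V = 127
  Q = 57 − 106 + 3·127 = 332
Comparing — Policy A: Q=401, Policy B: Q=177, Policy C: Q=332. Lowest is 177 (Policy B).

177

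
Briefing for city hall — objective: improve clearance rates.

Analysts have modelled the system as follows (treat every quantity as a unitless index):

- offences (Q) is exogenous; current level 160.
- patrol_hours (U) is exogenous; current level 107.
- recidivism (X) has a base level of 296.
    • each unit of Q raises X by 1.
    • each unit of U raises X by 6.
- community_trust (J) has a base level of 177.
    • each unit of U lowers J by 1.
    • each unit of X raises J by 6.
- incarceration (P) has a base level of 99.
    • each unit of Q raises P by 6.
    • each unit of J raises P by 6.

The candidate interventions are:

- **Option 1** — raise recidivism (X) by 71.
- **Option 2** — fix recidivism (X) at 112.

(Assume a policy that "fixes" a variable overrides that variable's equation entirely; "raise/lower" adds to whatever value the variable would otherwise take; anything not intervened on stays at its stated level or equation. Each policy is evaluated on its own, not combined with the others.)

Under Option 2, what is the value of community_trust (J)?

Option 2 (X := 112):
  Q = 160
  U = 107
  X = 112
  J = 177 − 107 + 6·112 = 742

742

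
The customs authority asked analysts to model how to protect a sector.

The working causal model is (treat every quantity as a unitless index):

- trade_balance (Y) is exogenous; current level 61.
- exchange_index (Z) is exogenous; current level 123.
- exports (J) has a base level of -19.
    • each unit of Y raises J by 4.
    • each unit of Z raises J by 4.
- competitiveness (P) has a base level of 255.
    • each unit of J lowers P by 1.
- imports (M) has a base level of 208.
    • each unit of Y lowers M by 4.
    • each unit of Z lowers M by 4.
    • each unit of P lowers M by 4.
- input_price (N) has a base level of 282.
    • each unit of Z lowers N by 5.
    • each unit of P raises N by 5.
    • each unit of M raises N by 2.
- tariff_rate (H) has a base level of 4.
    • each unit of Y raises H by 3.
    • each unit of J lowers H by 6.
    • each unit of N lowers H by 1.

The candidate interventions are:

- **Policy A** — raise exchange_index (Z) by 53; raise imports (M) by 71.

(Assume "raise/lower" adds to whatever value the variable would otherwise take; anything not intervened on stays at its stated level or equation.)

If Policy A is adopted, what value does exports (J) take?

929

Policy A (Z + 53, M + 71):
  Y = 61
  Z = 123 + 53 = 176
  J = -19 + 4·61 + 4·176 = 929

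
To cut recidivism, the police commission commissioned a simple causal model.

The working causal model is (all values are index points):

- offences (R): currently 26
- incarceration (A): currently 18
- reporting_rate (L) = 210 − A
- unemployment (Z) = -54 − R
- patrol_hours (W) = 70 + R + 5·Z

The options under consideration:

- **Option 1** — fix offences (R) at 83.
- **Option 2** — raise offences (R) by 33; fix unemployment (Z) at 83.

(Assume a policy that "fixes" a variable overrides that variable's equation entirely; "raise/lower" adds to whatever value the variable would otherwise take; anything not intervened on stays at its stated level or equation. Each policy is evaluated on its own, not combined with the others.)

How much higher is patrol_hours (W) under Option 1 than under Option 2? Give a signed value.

Option 1 (R := 83):
  R = 83
  Z = -54 − 83 = -137
  W = 70 + 83 + 5·(-137) = -532
Option 2 (R + 33, Z := 83):
  R = 26 + 33 = 59
  Z = 83
  W = 70 + 59 + 5·83 = 544
W: -532 − 544 = -1076

-1076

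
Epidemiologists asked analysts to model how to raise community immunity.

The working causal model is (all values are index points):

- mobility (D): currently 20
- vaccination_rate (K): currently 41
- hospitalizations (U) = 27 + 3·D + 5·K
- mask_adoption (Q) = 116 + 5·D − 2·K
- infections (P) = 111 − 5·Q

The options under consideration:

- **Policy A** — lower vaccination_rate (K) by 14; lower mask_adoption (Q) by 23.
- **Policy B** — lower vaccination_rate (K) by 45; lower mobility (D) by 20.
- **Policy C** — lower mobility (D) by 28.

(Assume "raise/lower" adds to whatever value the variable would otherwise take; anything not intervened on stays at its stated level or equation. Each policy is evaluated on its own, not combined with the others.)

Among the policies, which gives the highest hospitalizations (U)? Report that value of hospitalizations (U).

Policy A (K − 14, Q − 23):
  D = 20
  K = 41 − 14 = 27
  U = 27 + 3·20 + 5·27 = 222
Policy B (K − 45, D − 20):
  D = 20 − 20 = 0
  K = 41 − 45 = -4
  U = 27 + 3·0 + 5·(-4) = 7
Policy C (D − 28):
  D = 20 − 28 = -8
  K = 41
  U = 27 + 3·(-8) + 5·41 = 208
Comparing — Policy A: U=222, Policy B: U=7, Policy C: U=208. Highest is 222 (Policy A).

222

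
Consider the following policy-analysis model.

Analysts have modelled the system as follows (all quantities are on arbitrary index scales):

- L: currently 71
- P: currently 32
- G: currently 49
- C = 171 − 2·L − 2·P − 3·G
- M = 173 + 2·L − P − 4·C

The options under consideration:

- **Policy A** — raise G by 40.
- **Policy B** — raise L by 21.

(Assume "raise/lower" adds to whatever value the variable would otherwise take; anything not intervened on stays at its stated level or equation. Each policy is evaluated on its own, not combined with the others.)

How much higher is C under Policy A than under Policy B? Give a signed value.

Policy A (G + 40):
  L = 71
  P = 32
  G = 49 + 40 = 89
  C = 171 − 2·71 − 2·32 − 3·89 = -302
Policy B (L + 21):
  L = 71 + 21 = 92
  P = 32
  G = 49
  C = 171 − 2·92 − 2·32 − 3·49 = -224
C: -302 − (-224) = -78

-78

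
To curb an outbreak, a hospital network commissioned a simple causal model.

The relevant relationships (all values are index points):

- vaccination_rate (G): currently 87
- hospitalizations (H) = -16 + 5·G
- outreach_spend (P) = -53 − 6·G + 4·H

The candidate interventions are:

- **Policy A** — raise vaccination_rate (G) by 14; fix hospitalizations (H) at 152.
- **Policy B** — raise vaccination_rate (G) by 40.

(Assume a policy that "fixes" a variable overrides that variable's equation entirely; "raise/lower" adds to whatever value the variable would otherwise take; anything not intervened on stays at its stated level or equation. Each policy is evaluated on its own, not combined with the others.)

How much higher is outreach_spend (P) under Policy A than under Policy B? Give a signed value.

Policy A (G + 14, H := 152):
  G = 87 + 14 = 101
  H = 152
  P = -53 − 6·101 + 4·152 = -51
Policy B (G + 40):
  G = 87 + 40 = 127
  H = -16 + 5·127 = 619
  P = -53 − 6·127 + 4·619 = 1661
P: -51 − 1661 = -1712

-1712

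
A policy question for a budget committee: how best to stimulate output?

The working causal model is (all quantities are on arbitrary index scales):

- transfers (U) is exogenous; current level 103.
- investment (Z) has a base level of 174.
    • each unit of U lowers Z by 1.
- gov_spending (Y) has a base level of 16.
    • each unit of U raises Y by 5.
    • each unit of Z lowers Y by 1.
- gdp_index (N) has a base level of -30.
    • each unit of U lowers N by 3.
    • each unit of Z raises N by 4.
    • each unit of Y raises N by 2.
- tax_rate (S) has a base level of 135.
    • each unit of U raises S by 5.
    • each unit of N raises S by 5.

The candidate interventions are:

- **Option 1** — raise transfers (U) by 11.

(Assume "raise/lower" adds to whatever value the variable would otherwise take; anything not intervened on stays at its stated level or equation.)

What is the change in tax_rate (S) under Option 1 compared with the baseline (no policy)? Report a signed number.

Baseline:
  U = 103
  Z = 174 − 103 = 71
  Y = 16 + 5·103 − 71 = 460
  N = -30 − 3·103 + 4·71 + 2·460 = 865
  S = 135 + 5·103 + 5·865 = 4975
Option 1 (U + 11):
  U = 103 + 11 = 114
  Z = 174 − 114 = 60
  Y = 16 + 5·114 − 60 = 526
  N = -30 − 3·114 + 4·60 + 2·526 = 920
  S = 135 + 5·114 + 5·920 = 5305
Change in S: 5305 − 4975 = 330

330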